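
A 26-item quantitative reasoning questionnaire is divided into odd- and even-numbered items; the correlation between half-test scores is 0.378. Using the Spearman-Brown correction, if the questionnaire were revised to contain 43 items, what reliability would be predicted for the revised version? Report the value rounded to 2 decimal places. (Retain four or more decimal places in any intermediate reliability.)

Spearman-Brown correction (n = 2): r_full = 2·0.378/(1 + 0.378) = 0.5486
Length factor from 26 to 43 items: n = 43/26 = 1.6538
r_new = n·r_full / (1 + (n − 1)·r_full) = 0.9073 / 1.3587 ≈ 0.6678

0.67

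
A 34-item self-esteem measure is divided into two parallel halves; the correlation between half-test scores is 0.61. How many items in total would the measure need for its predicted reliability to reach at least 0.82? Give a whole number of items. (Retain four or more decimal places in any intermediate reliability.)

50

r_full = 2(0.61)/(1 + 0.61) = 0.7578
Solve Spearman-Brown for n: n = 0.82(1 − 0.7578) / [0.7578(1 − 0.82)] = 1.4560
Required items = 1.4560 × 34 = 49.50, so 50 items.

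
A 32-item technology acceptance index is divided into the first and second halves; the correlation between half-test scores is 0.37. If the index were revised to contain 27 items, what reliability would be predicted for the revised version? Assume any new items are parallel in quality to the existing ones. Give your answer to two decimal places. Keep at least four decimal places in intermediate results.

Spearman-Brown correction (n = 2): r_full = 2·0.37/(1 + 0.37) = 0.5401
Then adjust to 27 items: n = 27/32 = 0.8438
r_new = n·r_full / (1 + (n − 1)·r_full) = 0.4557 / 0.9156 ≈ 0.4977

0.50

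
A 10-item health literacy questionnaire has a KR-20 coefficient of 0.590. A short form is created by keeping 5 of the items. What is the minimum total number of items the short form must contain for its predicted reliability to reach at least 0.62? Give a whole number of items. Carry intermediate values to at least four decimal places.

12

First, r for the 5-item form: n = 5/10 = 0.5000, so r_5 = 0.5000·0.590/(1 + (0.5000 − 1)·0.590) = 0.4184
Length factor from the short form to reach 0.62: n' = 0.62(1 − 0.4184) / [0.4184(1 − 0.62)] ≈ 2.2680
Total items = 2.2680 × 5 = 11.34, rounded up to 12.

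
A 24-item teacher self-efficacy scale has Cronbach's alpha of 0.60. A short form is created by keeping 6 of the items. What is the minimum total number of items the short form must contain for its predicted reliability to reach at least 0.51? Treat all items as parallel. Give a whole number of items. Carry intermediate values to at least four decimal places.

17

First, r for the 6-item form: n = 6/24 = 0.2500, so r_6 = 0.2500·0.60/(1 + (0.2500 − 1)·0.60) = 0.2727
Length factor from the short form to reach 0.51: n' = 0.51(1 − 0.2727) / [0.2727(1 − 0.51)] ≈ 2.7759
Items = 2.7759 × 6 ≈ 16.66 → 17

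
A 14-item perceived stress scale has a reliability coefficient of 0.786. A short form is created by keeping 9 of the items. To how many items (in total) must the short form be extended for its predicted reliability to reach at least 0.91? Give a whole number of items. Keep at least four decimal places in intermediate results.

Short-form reliability: n = 9/14 = 0.6429; r_9 = n·r/(1+(n−1)r) ≈ 0.7025
Length factor from the short form to reach 0.91: n' = 0.91(1 − 0.7025) / [0.7025(1 − 0.91)] ≈ 4.2819
Items = 4.2819 × 9 ≈ 38.54 → 39

39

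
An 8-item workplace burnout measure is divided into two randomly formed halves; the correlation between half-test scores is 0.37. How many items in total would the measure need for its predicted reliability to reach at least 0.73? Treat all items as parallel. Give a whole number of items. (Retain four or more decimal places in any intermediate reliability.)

Corrected full-test reliability: r_full = 2 × 0.37 / (1 + 0.37) ≈ 0.5401
n = r_tgt(1 − r_full) / [r_full(1 − r_tgt)] = 0.73 × 0.4599 / (0.5401 × 0.27) ≈ 2.3022
Items = 2.3022 × 8 ≈ 18.42 → 19

19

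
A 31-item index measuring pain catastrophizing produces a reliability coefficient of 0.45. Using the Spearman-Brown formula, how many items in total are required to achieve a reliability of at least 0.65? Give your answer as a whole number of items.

Rearranging the Spearman-Brown formula for n,
n = r_target (1 − r_old) / [ r_old (1 − r_target) ]
n = [0.65 × 0.55] / [0.45 × 0.35]
n = 0.3575 / 0.1575 ≈ 2.2698
Items needed = n × 31 = 2.2698 × 31 ≈ 70.36 → round up to 71

71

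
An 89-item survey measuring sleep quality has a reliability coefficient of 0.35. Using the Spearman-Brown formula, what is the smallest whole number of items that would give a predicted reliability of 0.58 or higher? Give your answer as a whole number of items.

229

n = [0.58 × 0.65] / [0.35 × 0.42]
n = 0.3770 / 0.1470 ≈ 2.5646
Items needed = n × 89 = 2.5646 × 89 ≈ 228.25 → round up to 229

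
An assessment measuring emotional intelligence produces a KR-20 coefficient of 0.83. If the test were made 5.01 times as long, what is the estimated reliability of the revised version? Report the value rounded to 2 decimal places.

r_new = (5.01 × 0.83) / (1 + (5.01 − 1) × 0.83)
     = 4.1583 / 4.3283 = 0.9607

0.96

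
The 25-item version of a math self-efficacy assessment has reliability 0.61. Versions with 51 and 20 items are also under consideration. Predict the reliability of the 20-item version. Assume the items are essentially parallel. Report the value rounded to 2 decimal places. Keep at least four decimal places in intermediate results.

The 51-item form is not needed; work directly from the 25-item form with n = 20/25 = 0.8000.
r_{20} = n·r / (1 + (n − 1)·r) = 0.4880 / 0.8780 ≈ 0.5558

0.56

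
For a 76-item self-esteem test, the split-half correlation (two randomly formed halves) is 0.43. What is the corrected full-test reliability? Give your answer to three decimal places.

Apply the Spearman-Brown correction with n = 2:
r_full = 2r_hh / (1 + r_hh) = 2 × 0.43 / (1 + 0.43)
       = 0.8600 / 1.4300 = 0.6014

0.601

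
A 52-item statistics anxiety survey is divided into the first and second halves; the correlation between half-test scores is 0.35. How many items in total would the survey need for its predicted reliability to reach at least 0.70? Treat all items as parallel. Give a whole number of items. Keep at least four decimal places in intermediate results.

Corrected full-test reliability: r_full = 2 × 0.35 / (1 + 0.35) ≈ 0.5185
Solve Spearman-Brown for n: n = 0.70(1 − 0.5185) / [0.5185(1 − 0.70)] = 2.1668
Required items = 2.1668 × 52 = 112.67, so 113 items.

113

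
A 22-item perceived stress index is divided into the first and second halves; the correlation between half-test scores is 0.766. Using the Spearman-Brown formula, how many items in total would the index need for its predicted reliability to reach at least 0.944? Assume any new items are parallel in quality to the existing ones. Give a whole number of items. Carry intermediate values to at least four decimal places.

Corrected full-test reliability: r_full = 2 × 0.766 / (1 + 0.766) ≈ 0.8675
Solve Spearman-Brown for n: n = 0.944(1 − 0.8675) / [0.8675(1 − 0.944)] = 2.5747
Items = 2.5747 × 22 ≈ 56.64 → 57

57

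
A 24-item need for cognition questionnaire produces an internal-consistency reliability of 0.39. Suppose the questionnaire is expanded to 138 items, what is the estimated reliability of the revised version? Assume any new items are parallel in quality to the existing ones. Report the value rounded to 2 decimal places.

n = 138/24 = 5.75
Spearman-Brown: r_new = n·r / (1 + (n − 1)·r)
r_new = 5.75·0.39 / [1 + (5.75 − 1)·0.39]
     = 2.2425 / 2.8525 = 0.7862

0.79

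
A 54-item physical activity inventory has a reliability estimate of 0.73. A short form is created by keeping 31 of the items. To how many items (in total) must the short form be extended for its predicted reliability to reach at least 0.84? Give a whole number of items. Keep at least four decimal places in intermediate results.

Short-form reliability: n = 31/54 = 0.5741; r_31 = n·r/(1+(n−1)r) ≈ 0.6082
Length factor from the short form to reach 0.84: n' = 0.84(1 − 0.6082) / [0.6082(1 − 0.84)] ≈ 3.3820
Total items = 3.3820 × 31 = 104.84, rounded up to 105.

105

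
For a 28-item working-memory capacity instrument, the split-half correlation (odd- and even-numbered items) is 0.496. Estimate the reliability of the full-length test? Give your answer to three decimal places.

0.663

Apply the Spearman-Brown correction with n = 2:
r_full = 2(0.496) / (1 + 0.496)
       = 0.9920 / 1.4960 = 0.6631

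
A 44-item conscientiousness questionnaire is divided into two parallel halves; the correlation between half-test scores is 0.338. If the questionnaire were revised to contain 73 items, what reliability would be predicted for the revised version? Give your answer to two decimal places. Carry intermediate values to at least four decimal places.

Spearman-Brown correction (n = 2): r_full = 2·0.338/(1 + 0.338) = 0.5052
Then adjust to 73 items: n = 73/44 = 1.6591
r_new = n·r_full / (1 + (n − 1)·r_full) = 0.8382 / 1.3330 ≈ 0.6288

0.63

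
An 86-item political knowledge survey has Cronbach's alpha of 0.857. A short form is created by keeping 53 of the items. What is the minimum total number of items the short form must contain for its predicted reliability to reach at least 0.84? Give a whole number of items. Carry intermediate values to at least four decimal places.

76

First, r for the 53-item form: n = 53/86 = 0.6163, so r_53 = 0.6163·0.857/(1 + (0.6163 − 1)·0.857) = 0.7869
Length factor from the short form to reach 0.84: n' = 0.84(1 − 0.7869) / [0.7869(1 − 0.84)] ≈ 1.4217
Total items = 1.4217 × 53 = 75.35, rounded up to 76.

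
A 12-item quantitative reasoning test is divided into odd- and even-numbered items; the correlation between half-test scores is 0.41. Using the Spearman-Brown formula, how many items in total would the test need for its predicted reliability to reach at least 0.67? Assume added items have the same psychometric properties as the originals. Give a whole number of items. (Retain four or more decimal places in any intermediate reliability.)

18

Corrected full-test reliability: r_full = 2 × 0.41 / (1 + 0.41) ≈ 0.5816
n = r_tgt(1 − r_full) / [r_full(1 − r_tgt)] = 0.67 × 0.4184 / (0.5816 × 0.33) ≈ 1.4606
Required items = 1.4606 × 12 = 17.53, so 18 items.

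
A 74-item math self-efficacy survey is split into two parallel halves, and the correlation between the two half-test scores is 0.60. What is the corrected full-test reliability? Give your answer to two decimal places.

Each half is half the length of the full test, so the full test is n = 2 times a half.
r_full = 2(0.60) / (1 + 0.60)
r_full = 1.2000 / 1.6000 ≈ 0.7500

0.75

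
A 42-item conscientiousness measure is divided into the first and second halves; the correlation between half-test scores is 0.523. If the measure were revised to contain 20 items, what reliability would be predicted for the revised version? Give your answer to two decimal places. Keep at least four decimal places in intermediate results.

Spearman-Brown correction (n = 2): r_full = 2·0.523/(1 + 0.523) = 0.6868
Length factor from 42 to 20 items: n = 20/42 = 0.4762
r_new = n·r_full / (1 + (n − 1)·r_full) = 0.3271 / 0.6403 ≈ 0.5109

0.51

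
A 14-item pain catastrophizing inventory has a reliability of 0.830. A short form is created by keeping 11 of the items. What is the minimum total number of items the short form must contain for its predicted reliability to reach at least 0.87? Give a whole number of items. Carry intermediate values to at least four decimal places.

20

Short-form reliability: n = 11/14 = 0.7857; r_11 = n·r/(1+(n−1)r) ≈ 0.7932
Length factor from the short form to reach 0.87: n' = 0.87(1 − 0.7932) / [0.7932(1 − 0.87)] ≈ 1.7448
Total items = 1.7448 × 11 = 19.19, rounded up to 20.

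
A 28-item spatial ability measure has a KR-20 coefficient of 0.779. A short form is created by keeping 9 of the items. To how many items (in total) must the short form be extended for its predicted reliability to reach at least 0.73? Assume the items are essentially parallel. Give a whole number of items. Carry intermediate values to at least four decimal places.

22

Short-form reliability: n = 9/28 = 0.3214; r_9 = n·r/(1+(n−1)r) ≈ 0.5312
Then solve for n' with r_old = 0.5312, r_target = 0.73: n' = 0.73(1 − 0.5312)/[0.5312(1 − 0.73)] = 2.3861
Items = 2.3861 × 9 ≈ 21.47 → 22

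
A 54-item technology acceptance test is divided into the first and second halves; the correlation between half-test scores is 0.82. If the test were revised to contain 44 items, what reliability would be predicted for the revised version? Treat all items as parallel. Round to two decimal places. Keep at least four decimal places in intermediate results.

Full-test reliability from the split-half r: r_full = 2(0.82)/(1 + 0.82) = 0.9011
Length factor from 54 to 44 items: n = 44/54 = 0.8148
r_new = n·r_full / (1 + (n − 1)·r_full) = 0.7342 / 0.8331 ≈ 0.8813

0.88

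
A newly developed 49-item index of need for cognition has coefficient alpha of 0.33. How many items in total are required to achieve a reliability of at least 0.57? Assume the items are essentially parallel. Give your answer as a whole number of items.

132

n = 0.57 × (1 − 0.33) / [ 0.33 × (1 − 0.57) ]
  = 0.3819 / 0.1419 = 2.6913
2.6913 × 49 = 131.87 → 132 items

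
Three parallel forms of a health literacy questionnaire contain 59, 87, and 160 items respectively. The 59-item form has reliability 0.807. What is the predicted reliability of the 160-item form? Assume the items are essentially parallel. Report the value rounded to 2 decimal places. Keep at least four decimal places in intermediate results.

0.92

Only the ratio of lengths matters: n = 160/59 = 2.7119
r_{160} = n·r / (1 + (n − 1)·r) = 2.1885 / 2.3815 ≈ 0.9190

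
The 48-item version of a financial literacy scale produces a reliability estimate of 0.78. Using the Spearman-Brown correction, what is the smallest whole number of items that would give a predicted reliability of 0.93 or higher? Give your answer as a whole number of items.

Invert Spearman-Brown to solve for n:
n = r*(1 − r) / [ r (1 − r*) ]
n = 0.93 × (1 − 0.78) / [ 0.78 × (1 − 0.93) ]
  = 0.2046 / 0.0546 = 3.7473
Items needed = n × 48 = 3.7473 × 48 ≈ 179.87 → round up to 180

180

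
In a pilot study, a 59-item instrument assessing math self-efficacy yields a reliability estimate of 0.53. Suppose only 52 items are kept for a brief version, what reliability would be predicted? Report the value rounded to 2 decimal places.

0.50

The new length is 52/59 = 0.8814 times the old.
By Spearman-Brown, r_new = n r / (1 + (n − 1) r).
r_new = 0.8814·0.53 / [1 + (0.8814 − 1)·0.53]
     = 0.4671 / 0.9371 = 0.4985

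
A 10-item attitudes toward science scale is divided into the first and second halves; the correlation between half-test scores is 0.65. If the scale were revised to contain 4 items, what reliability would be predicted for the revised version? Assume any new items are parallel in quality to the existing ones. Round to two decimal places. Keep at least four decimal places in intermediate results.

0.60

First correct the split-half correlation to full-test reliability: r_full = 2 × 0.65 / (1 + 0.65) ≈ 0.7879
Then adjust to 4 items: n = 4/10 = 0.4000
r_new = n·r_full / (1 + (n − 1)·r_full) = 0.3152 / 0.5273 ≈ 0.5978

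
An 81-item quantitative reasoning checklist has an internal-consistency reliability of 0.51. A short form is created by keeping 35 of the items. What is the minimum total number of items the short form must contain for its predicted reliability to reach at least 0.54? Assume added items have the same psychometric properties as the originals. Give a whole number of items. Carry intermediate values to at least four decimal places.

92

Short-form reliability: n = 35/81 = 0.4321; r_35 = n·r/(1+(n−1)r) ≈ 0.3102
Length factor from the short form to reach 0.54: n' = 0.54(1 − 0.3102) / [0.3102(1 − 0.54)] ≈ 2.6105
Items = 2.6105 × 35 ≈ 91.37 → 92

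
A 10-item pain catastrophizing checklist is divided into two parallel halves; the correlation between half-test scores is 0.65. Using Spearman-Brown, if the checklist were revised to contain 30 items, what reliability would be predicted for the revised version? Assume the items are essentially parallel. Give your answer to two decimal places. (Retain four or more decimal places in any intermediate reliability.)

0.92

Full-test reliability from the split-half r: r_full = 2(0.65)/(1 + 0.65) = 0.7879
Length factor from 10 to 30 items: n = 30/10 = 3.0000
r_new = n·r_full / (1 + (n − 1)·r_full) = 2.3637 / 2.5758 ≈ 0.9177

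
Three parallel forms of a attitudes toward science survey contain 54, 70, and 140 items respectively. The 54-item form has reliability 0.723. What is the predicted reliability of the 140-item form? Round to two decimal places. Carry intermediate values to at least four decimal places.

Only the ratio of lengths matters: n = 140/54 = 2.5926
r_{140} = n·r / (1 + (n − 1)·r) = 1.8744 / 2.1514 ≈ 0.8712

0.87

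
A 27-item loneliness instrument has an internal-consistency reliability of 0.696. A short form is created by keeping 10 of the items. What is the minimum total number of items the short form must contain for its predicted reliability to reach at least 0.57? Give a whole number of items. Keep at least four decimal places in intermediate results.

16

Short-form reliability: n = 10/27 = 0.3704; r_10 = n·r/(1+(n−1)r) ≈ 0.4589
Then solve for n' with r_old = 0.4589, r_target = 0.57: n' = 0.57(1 − 0.4589)/[0.4589(1 − 0.57)] = 1.5630
Items = 1.5630 × 10 ≈ 15.63 → 16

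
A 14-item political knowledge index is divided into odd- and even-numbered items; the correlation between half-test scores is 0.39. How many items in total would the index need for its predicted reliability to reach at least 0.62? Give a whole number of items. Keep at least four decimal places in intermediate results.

Corrected full-test reliability: r_full = 2 × 0.39 / (1 + 0.39) ≈ 0.5612
Solve Spearman-Brown for n: n = 0.62(1 − 0.5612) / [0.5612(1 − 0.62)] = 1.2757
Items = 1.2757 × 14 ≈ 17.86 → 18

18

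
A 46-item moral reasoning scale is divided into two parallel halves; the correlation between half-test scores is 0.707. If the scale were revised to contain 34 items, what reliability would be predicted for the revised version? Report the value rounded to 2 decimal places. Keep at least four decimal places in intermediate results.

Spearman-Brown correction (n = 2): r_full = 2·0.707/(1 + 0.707) = 0.8284
Then adjust to 34 items: n = 34/46 = 0.7391
r_new = n·r_full / (1 + (n − 1)·r_full) = 0.6123 / 0.7839 ≈ 0.7811

0.78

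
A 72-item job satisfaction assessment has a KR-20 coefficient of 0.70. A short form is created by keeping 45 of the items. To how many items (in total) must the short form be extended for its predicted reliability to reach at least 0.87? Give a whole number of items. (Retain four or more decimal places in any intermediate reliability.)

Short-form reliability: n = 45/72 = 0.6250; r_45 = n·r/(1+(n−1)r) ≈ 0.5932
Then solve for n' with r_old = 0.5932, r_target = 0.87: n' = 0.87(1 − 0.5932)/[0.5932(1 − 0.87)] = 4.5894
Items = 4.5894 × 45 ≈ 206.52 → 207

207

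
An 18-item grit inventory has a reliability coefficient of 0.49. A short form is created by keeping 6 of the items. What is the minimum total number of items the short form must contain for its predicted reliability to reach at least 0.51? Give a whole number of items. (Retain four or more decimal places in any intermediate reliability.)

Short-form reliability: n = 6/18 = 0.3333; r_6 = n·r/(1+(n−1)r) ≈ 0.2426
Length factor from the short form to reach 0.51: n' = 0.51(1 − 0.2426) / [0.2426(1 − 0.51)] ≈ 3.2494
Total items = 3.2494 × 6 = 19.50, rounded up to 20.

20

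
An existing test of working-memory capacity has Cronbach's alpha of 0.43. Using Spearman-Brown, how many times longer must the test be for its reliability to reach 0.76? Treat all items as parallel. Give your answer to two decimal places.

Rearranging the Spearman-Brown formula for n,
n = r_target (1 − r_old) / [ r_old (1 − r_target) ]
n = [0.76 × 0.57] / [0.43 × 0.24]
n = 0.4332 / 0.1032 ≈ 4.1977

4.20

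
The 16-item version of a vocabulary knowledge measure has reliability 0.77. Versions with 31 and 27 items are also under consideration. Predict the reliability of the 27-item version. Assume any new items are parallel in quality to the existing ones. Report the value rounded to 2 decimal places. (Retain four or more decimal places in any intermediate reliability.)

0.85

The 31-item form is not needed; work directly from the 16-item form with n = 27/16 = 1.6875.
r_{27} = n·r / (1 + (n − 1)·r) = 1.2994 / 1.5294 ≈ 0.8496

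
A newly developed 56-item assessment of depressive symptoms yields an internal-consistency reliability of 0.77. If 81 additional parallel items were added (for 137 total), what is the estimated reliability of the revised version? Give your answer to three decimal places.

0.891

The new length is 137/56 = 2.4464 times the old.
r_new = (2.4464 × 0.77) / (1 + (2.4464 − 1) × 0.77)
     = 1.8837 / 2.1137 = 0.8912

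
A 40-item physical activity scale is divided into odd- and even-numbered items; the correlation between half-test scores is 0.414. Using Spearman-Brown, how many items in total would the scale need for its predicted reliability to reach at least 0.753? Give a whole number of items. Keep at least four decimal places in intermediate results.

r_full = 2(0.414)/(1 + 0.414) = 0.5856
Solve Spearman-Brown for n: n = 0.753(1 − 0.5856) / [0.5856(1 − 0.753)] = 2.1573
Required items = 2.1573 × 40 = 86.29, so 87 items.

87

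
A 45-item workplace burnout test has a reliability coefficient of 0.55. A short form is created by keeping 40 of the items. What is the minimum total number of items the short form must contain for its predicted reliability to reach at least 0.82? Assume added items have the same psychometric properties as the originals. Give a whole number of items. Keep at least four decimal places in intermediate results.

168

First, r for the 40-item form: n = 40/45 = 0.8889, so r_40 = 0.8889·0.55/(1 + (0.8889 − 1)·0.55) = 0.5207
Length factor from the short form to reach 0.82: n' = 0.82(1 − 0.5207) / [0.5207(1 − 0.82)] ≈ 4.1934
Total items = 4.1934 × 40 = 167.74, rounded up to 168.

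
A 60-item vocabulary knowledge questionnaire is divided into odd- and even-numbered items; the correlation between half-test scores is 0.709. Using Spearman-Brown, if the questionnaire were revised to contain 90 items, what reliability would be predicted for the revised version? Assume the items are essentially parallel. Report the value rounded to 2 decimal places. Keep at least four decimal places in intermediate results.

Full-test reliability from the split-half r: r_full = 2(0.709)/(1 + 0.709) = 0.8297
Length factor from 60 to 90 items: n = 90/60 = 1.5000
r_new = n·r_full / (1 + (n − 1)·r_full) = 1.2446 / 1.4148 ≈ 0.8797

0.88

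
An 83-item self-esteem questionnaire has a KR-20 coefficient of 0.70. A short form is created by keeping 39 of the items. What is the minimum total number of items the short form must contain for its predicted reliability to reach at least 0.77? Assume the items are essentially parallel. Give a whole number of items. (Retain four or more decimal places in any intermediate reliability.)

120

First, r for the 39-item form: n = 39/83 = 0.4699, so r_39 = 0.4699·0.70/(1 + (0.4699 − 1)·0.70) = 0.5230
Then solve for n' with r_old = 0.5230, r_target = 0.77: n' = 0.77(1 − 0.5230)/[0.5230(1 − 0.77)] = 3.0534
Total items = 3.0534 × 39 = 119.08, rounded up to 120.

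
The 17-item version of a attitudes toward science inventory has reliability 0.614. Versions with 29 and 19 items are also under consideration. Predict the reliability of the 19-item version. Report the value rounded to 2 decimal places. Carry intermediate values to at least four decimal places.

0.64

Only the ratio of lengths matters: n = 19/17 = 1.1176
r_{19} = n·r / (1 + (n − 1)·r) = 0.6862 / 1.0722 ≈ 0.6400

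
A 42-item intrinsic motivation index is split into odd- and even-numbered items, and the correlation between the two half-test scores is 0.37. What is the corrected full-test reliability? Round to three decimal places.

The full test is twice the length of either half (n = 2).
r_full = 2(0.37) / (1 + 0.37)
       = 0.7400 / 1.3700 = 0.5401

0.540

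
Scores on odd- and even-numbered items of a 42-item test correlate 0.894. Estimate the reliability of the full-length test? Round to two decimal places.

The full test is twice the length of either half (n = 2).
r_full = 2(0.894) / (1 + 0.894)
       = 1.7880 / 1.8940 = 0.9440

0.94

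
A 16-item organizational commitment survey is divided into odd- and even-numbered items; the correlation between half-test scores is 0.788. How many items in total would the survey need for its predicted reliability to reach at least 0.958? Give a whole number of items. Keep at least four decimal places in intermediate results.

50

r_full = 2(0.788)/(1 + 0.788) = 0.8814
n = r_tgt(1 − r_full) / [r_full(1 − r_tgt)] = 0.958 × 0.1186 / (0.8814 × 0.042) ≈ 3.0692
Items = 3.0692 × 16 ≈ 49.11 → 50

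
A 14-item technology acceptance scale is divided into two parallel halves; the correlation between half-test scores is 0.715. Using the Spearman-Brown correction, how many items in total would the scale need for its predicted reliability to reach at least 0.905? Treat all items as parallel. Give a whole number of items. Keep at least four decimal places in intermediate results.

27

r_full = 2(0.715)/(1 + 0.715) = 0.8338
n = r_tgt(1 − r_full) / [r_full(1 − r_tgt)] = 0.905 × 0.1662 / (0.8338 × 0.095) ≈ 1.8989
Required items = 1.8989 × 14 = 26.58, so 27 items.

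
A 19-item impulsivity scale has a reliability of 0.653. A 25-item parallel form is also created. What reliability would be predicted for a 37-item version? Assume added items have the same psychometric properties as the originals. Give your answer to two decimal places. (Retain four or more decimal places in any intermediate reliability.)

Only the ratio of lengths matters: n = 37/19 = 1.9474
r_{37} = n·r / (1 + (n − 1)·r) = 1.2717 / 1.6187 ≈ 0.7856

0.79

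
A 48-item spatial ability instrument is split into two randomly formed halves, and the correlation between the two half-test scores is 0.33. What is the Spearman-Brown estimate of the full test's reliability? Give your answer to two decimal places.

Each half is half the length of the full test, so the full test is n = 2 times a half.
r_full = 2(0.33) / (1 + 0.33)
       = 0.6600 / 1.3300 = 0.4962

0.50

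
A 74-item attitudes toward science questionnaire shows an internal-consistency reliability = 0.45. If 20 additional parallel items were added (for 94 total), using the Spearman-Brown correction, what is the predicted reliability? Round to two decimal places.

Length ratio n = 94/74 = 1.2703
By Spearman-Brown, r_new = n r / (1 + (n − 1) r).
r_new = (1.2703 × 0.45) / (1 + (1.2703 − 1) × 0.45)
     = 0.5716 / 1.1216 = 0.5096

0.51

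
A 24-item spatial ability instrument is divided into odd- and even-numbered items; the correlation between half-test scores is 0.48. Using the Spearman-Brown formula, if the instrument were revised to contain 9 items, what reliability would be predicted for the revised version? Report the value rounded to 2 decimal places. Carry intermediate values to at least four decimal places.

First correct the split-half correlation to full-test reliability: r_full = 2 × 0.48 / (1 + 0.48) ≈ 0.6486
Length factor from 24 to 9 items: n = 9/24 = 0.3750
r_new = n·r_full / (1 + (n − 1)·r_full) = 0.2432 / 0.5946 ≈ 0.4090

0.41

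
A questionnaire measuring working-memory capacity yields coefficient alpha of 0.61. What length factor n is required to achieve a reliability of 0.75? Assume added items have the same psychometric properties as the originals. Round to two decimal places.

1.92

n = 0.75 × (1 − 0.61) / [ 0.61 × (1 − 0.75) ]
  = 0.2925 / 0.1525 = 1.9180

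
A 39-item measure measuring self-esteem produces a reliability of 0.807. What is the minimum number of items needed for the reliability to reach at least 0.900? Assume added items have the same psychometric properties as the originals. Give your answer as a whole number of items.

84

n = [0.900 × 0.193] / [0.807 × 0.100]
  = 0.173700 / 0.080700 = 2.1524
So the test needs 2.1524 × 39 ≈ 83.94 items; rounding up, 84.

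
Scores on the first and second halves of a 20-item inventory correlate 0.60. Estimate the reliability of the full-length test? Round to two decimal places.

0.75

The full test is twice the length of either half (n = 2).
r_full = 2r_hh / (1 + r_hh) = 2 × 0.60 / (1 + 0.60)
r_full = 1.2000 / 1.6000 ≈ 0.7500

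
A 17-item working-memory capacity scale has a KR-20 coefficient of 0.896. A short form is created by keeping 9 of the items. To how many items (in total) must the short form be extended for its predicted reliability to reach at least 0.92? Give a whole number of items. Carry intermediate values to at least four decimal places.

23

Short-form reliability: n = 9/17 = 0.5294; r_9 = n·r/(1+(n−1)r) ≈ 0.8202
Length factor from the short form to reach 0.92: n' = 0.92(1 − 0.8202) / [0.8202(1 − 0.92)] ≈ 2.5210
Items = 2.5210 × 9 ≈ 22.69 → 23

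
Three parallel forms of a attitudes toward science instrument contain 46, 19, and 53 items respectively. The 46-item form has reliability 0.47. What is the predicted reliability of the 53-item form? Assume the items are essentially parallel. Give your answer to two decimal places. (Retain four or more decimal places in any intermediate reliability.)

0.51

The 19-item form is not needed; work directly from the 46-item form with n = 53/46 = 1.1522.
r_{53} = n·r / (1 + (n − 1)·r) = 0.5415 / 1.0715 ≈ 0.5054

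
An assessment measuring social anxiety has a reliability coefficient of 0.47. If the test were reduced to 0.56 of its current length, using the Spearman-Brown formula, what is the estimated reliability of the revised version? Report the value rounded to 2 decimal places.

Spearman-Brown: r_new = n·r / (1 + (n − 1)·r)
r_new = (0.56 × 0.47) / (1 + (0.56 − 1) × 0.47)
r_new = 0.2632 / 0.7932 ≈ 0.3318

0.33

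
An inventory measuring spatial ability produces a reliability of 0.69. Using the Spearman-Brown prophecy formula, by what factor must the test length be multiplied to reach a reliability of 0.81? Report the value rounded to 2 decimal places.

Rearranging the Spearman-Brown formula for n,
n = r_target (1 − r_old) / [ r_old (1 − r_target) ]
n = [0.81 × 0.31] / [0.69 × 0.19]
n = 0.2511 / 0.1311 ≈ 1.9153

1.92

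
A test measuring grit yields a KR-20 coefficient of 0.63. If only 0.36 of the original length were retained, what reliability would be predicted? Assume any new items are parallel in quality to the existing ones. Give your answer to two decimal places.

r_new = (0.36 × 0.63) / (1 + (0.36 − 1) × 0.63)
     = 0.2268 / 0.5968 = 0.3800

0.38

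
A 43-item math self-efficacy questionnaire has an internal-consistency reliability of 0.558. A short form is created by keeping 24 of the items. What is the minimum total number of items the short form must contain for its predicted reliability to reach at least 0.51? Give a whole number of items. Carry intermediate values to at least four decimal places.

Short-form reliability: n = 24/43 = 0.5581; r_24 = n·r/(1+(n−1)r) ≈ 0.4133
Then solve for n' with r_old = 0.4133, r_target = 0.51: n' = 0.51(1 − 0.4133)/[0.4133(1 − 0.51)] = 1.4775
Total items = 1.4775 × 24 = 35.46, rounded up to 36.

36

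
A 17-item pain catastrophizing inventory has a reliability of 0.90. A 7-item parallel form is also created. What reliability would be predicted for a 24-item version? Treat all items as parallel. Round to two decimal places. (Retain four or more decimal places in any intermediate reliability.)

Only the ratio of lengths matters: n = 24/17 = 1.4118
r_{24} = n·r / (1 + (n − 1)·r) = 1.2706 / 1.3706 ≈ 0.9270

0.93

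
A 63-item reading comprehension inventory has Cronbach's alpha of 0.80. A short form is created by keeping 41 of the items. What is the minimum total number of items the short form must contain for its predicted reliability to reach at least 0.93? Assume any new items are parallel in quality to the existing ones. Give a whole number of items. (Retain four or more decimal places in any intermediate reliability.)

Short-form reliability: n = 41/63 = 0.6508; r_41 = n·r/(1+(n−1)r) ≈ 0.7225
Then solve for n' with r_old = 0.7225, r_target = 0.93: n' = 0.93(1 − 0.7225)/[0.7225(1 − 0.93)] = 5.1028
Items = 5.1028 × 41 ≈ 209.21 → 210

210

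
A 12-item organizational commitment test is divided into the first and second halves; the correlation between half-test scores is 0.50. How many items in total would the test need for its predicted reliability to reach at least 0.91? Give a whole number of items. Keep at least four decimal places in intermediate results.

61

Corrected full-test reliability: r_full = 2 × 0.50 / (1 + 0.50) ≈ 0.6667
Solve Spearman-Brown for n: n = 0.91(1 − 0.6667) / [0.6667(1 − 0.91)] = 5.0548
Items = 5.0548 × 12 ≈ 60.66 → 61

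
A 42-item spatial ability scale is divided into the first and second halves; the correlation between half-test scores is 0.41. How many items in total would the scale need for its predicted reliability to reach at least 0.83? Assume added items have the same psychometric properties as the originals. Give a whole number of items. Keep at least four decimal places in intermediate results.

Corrected full-test reliability: r_full = 2 × 0.41 / (1 + 0.41) ≈ 0.5816
Solve Spearman-Brown for n: n = 0.83(1 − 0.5816) / [0.5816(1 − 0.83)] = 3.5123
Items = 3.5123 × 42 ≈ 147.52 → 148

148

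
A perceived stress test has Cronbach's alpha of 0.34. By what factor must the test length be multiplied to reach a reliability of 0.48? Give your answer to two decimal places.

Rearranging the Spearman-Brown formula for n,
n = r*(1 − r) / [ r (1 − r*) ]
n = 0.48 × (1 − 0.34) / [ 0.34 × (1 − 0.48) ]
n = 0.3168 / 0.1768 ≈ 1.7919

1.79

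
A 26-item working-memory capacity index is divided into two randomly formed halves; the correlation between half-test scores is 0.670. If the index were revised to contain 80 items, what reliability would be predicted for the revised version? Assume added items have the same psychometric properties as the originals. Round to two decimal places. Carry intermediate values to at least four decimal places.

0.93

Spearman-Brown correction (n = 2): r_full = 2·0.670/(1 + 0.670) = 0.8024
Length factor from 26 to 80 items: n = 80/26 = 3.0769
r_new = n·r_full / (1 + (n − 1)·r_full) = 2.4689 / 2.6665 ≈ 0.9259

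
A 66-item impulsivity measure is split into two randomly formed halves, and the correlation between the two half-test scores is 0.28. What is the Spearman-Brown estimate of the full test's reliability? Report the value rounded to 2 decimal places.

Apply the Spearman-Brown correction with n = 2:
r_full = 2(0.28) / (1 + 0.28)
r_full = 0.5600 / 1.2800 ≈ 0.4375

0.44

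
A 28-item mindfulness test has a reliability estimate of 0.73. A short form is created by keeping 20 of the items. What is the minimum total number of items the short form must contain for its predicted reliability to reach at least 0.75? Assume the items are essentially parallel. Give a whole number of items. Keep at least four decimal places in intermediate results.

32

First, r for the 20-item form: n = 20/28 = 0.7143, so r_20 = 0.7143·0.73/(1 + (0.7143 − 1)·0.73) = 0.6588
Then solve for n' with r_old = 0.6588, r_target = 0.75: n' = 0.75(1 − 0.6588)/[0.6588(1 − 0.75)] = 1.5537
Items = 1.5537 × 20 ≈ 31.07 → 32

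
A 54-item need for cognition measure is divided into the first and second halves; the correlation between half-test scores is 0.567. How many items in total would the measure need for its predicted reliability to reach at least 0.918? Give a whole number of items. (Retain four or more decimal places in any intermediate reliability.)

231

r_full = 2(0.567)/(1 + 0.567) = 0.7237
Solve Spearman-Brown for n: n = 0.918(1 − 0.7237) / [0.7237(1 − 0.918)] = 4.2742
Required items = 4.2742 × 54 = 230.81, so 231 items.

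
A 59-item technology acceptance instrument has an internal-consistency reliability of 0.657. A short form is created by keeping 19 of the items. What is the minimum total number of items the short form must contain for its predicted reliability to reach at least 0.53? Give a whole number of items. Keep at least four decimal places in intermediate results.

Short-form reliability: n = 19/59 = 0.3220; r_19 = n·r/(1+(n−1)r) ≈ 0.3815
Length factor from the short form to reach 0.53: n' = 0.53(1 − 0.3815) / [0.3815(1 − 0.53)] ≈ 1.8282
Items = 1.8282 × 19 ≈ 34.74 → 35

35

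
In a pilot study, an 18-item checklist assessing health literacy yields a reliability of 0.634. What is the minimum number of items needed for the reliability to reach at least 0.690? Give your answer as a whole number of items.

Rearranging the Spearman-Brown formula for n,
n = r*(1 − r) / [ r (1 − r*) ]
n = 0.690(1 − 0.634) / [0.634(1 − 0.690)]
  = 0.252540 / 0.196540 = 1.2849
1.2849 × 18 = 23.13 → 24 items

24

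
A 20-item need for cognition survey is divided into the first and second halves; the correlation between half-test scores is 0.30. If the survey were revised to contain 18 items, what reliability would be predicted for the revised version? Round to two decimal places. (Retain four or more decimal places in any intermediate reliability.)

0.44

Full-test reliability from the split-half r: r_full = 2(0.30)/(1 + 0.30) = 0.4615
Then adjust to 18 items: n = 18/20 = 0.9000
r_new = n·r_full / (1 + (n − 1)·r_full) = 0.4154 / 0.9538 ≈ 0.4355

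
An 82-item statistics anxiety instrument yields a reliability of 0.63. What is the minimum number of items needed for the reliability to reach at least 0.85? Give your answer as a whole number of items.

273

Rearranging the Spearman-Brown formula for n,
n = r_target (1 − r_old) / [ r_old (1 − r_target) ]
n = 0.85(1 − 0.63) / [0.63(1 − 0.85)]
  = 0.3145 / 0.0945 = 3.3280
Items needed = n × 82 = 3.3280 × 82 ≈ 272.90 → round up to 273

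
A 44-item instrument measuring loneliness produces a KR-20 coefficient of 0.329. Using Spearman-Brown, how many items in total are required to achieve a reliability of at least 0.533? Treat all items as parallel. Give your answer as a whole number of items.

Rearranging the Spearman-Brown formula for n,
n = r_target (1 − r_old) / [ r_old (1 − r_target) ]
n = [0.533 × 0.671] / [0.329 × 0.467]
  = 0.357643 / 0.153643 = 2.3278
So the test needs 2.3278 × 44 ≈ 102.42 items; rounding up, 103.

103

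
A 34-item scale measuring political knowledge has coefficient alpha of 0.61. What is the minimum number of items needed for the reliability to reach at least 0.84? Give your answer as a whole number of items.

n = 0.84 × (1 − 0.61) / [ 0.61 × (1 − 0.84) ]
n = 0.3276 / 0.0976 ≈ 3.3566
3.3566 × 34 = 114.12 → 115 items

115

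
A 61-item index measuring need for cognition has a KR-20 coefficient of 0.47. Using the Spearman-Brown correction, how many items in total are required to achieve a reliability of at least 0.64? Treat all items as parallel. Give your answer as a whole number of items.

123

Invert Spearman-Brown to solve for n:
n = r_target (1 − r_old) / [ r_old (1 − r_target) ]
n = 0.64 × (1 − 0.47) / [ 0.47 × (1 − 0.64) ]
  = 0.3392 / 0.1692 = 2.0047
Items needed = n × 61 = 2.0047 × 61 ≈ 122.29 → round up to 123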